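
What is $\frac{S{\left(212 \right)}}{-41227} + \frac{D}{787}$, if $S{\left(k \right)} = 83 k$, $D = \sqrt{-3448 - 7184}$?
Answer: $- \frac{17596}{41227} + \frac{2 i \sqrt{2658}}{787} \approx -0.42681 + 0.13102 i$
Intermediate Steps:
$D = 2 i \sqrt{2658}$ ($D = \sqrt{-10632} = 2 i \sqrt{2658} \approx 103.11 i$)
$\frac{S{\left(212 \right)}}{-41227} + \frac{D}{787} = \frac{83 \cdot 212}{-41227} + \frac{2 i \sqrt{2658}}{787} = 17596 \left(- \frac{1}{41227}\right) + 2 i \sqrt{2658} \cdot \frac{1}{787} = - \frac{17596}{41227} + \frac{2 i \sqrt{2658}}{787}$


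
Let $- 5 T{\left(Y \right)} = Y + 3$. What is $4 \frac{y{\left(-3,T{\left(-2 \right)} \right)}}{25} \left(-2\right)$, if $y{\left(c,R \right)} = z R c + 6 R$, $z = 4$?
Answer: $- \frac{48}{125} \approx -0.384$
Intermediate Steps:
$T{\left(Y \right)} = - \frac{3}{5} - \frac{Y}{5}$ ($T{\left(Y \right)} = - \frac{Y + 3}{5} = - \frac{3 + Y}{5} = - \frac{3}{5} - \frac{Y}{5}$)
$y{\left(c,R \right)} = 6 R + 4 R c$ ($y{\left(c,R \right)} = 4 R c + 6 R = 6 R + 4 R c$)
$4 \frac{y{\left(-3,T{\left(-2 \right)} \right)}}{25} \left(-2\right) = 4 \frac{2 \left(- \frac{3}{5} - - \frac{2}{5}\right) \left(3 + 2 \left(-3\right)\right)}{25} \left(-2\right) = 4 \cdot 2 \left(- \frac{3}{5} + \frac{2}{5}\right) \left(3 - 6\right) \frac{1}{25} \left(-2\right) = 4 \cdot 2 \left(- \frac{1}{5}\right) \left(-3\right) \frac{1}{25} \left(-2\right) = 4 \cdot \frac{6}{5} \cdot \frac{1}{25} \left(-2\right) = 4 \cdot \frac{6}{125} \left(-2\right) = \frac{24}{125} \left(-2\right) = - \frac{48}{125}$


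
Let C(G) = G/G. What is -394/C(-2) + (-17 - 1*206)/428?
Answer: -168855/428 ≈ -394.52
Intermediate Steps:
C(G) = 1
-394/C(-2) + (-17 - 1*206)/428 = -394/1 + (-17 - 1*206)/428 = -394*1 + (-17 - 206)*(1/428) = -394 - 223*1/428 = -394 - 223/428 = -168855/428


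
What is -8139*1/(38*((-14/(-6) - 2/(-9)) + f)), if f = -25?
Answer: 73251/7676 ≈ 9.5429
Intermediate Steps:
-8139*1/(38*((-14/(-6) - 2/(-9)) + f)) = -8139*1/(38*((-14/(-6) - 2/(-9)) - 25)) = -8139*1/(38*((-14*(-⅙) - 2*(-⅑)) - 25)) = -8139*1/(38*((7/3 + 2/9) - 25)) = -8139*1/(38*(23/9 - 25)) = -8139/(38*(-202/9)) = -8139/(-7676/9) = -8139*(-9/7676) = 73251/7676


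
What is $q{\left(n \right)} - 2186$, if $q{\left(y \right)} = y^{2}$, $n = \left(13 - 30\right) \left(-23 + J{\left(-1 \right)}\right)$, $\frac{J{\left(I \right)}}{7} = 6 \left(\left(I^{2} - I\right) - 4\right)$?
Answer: $3306575$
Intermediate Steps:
$J{\left(I \right)} = -168 - 42 I + 42 I^{2}$ ($J{\left(I \right)} = 7 \cdot 6 \left(\left(I^{2} - I\right) - 4\right) = 7 \cdot 6 \left(-4 + I^{2} - I\right) = 7 \left(-24 - 6 I + 6 I^{2}\right) = -168 - 42 I + 42 I^{2}$)
$n = 1819$ ($n = \left(13 - 30\right) \left(-23 - \left(126 - 42\right)\right) = - 17 \left(-23 + \left(-168 + 42 + 42 \cdot 1\right)\right) = - 17 \left(-23 + \left(-168 + 42 + 42\right)\right) = - 17 \left(-23 - 84\right) = \left(-17\right) \left(-107\right) = 1819$)
$q{\left(n \right)} - 2186 = 1819^{2} - 2186 = 3308761 - 2186 = 3306575$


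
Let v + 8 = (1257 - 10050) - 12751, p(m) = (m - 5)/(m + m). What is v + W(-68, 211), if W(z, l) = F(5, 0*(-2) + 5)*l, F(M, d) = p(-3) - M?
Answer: -66977/3 ≈ -22326.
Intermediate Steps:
p(m) = (-5 + m)/(2*m) (p(m) = (-5 + m)/((2*m)) = (-5 + m)*(1/(2*m)) = (-5 + m)/(2*m))
F(M, d) = 4/3 - M (F(M, d) = (1/2)*(-5 - 3)/(-3) - M = (1/2)*(-1/3)*(-8) - M = 4/3 - M)
W(z, l) = -11*l/3 (W(z, l) = (4/3 - 1*5)*l = (4/3 - 5)*l = -11*l/3)
v = -21552 (v = -8 + ((1257 - 10050) - 12751) = -8 + (-8793 - 12751) = -8 - 21544 = -21552)
v + W(-68, 211) = -21552 - 11/3*211 = -21552 - 2321/3 = -66977/3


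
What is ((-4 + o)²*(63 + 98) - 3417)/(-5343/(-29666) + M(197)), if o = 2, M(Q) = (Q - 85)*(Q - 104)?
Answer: -6327986/23769723 ≈ -0.26622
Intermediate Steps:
M(Q) = (-104 + Q)*(-85 + Q) (M(Q) = (-85 + Q)*(-104 + Q) = (-104 + Q)*(-85 + Q))
((-4 + o)²*(63 + 98) - 3417)/(-5343/(-29666) + M(197)) = ((-4 + 2)²*(63 + 98) - 3417)/(-5343/(-29666) + (8840 + 197² - 189*197)) = ((-2)²*161 - 3417)/(-5343*(-1/29666) + (8840 + 38809 - 37233)) = (4*161 - 3417)/(411/2282 + 10416) = (644 - 3417)/(23769723/2282) = -2773*2282/23769723 = -6327986/23769723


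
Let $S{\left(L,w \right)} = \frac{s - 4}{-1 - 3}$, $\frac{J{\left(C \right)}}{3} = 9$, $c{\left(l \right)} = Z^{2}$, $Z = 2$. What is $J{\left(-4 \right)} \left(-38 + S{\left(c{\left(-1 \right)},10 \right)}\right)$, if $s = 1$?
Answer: $- \frac{4023}{4} \approx -1005.8$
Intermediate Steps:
$c{\left(l \right)} = 4$ ($c{\left(l \right)} = 2^{2} = 4$)
$J{\left(C \right)} = 27$ ($J{\left(C \right)} = 3 \cdot 9 = 27$)
$S{\left(L,w \right)} = \frac{3}{4}$ ($S{\left(L,w \right)} = \frac{1 - 4}{-1 - 3} = - \frac{3}{-4} = \left(-3\right) \left(- \frac{1}{4}\right) = \frac{3}{4}$)
$J{\left(-4 \right)} \left(-38 + S{\left(c{\left(-1 \right)},10 \right)}\right) = 27 \left(-38 + \frac{3}{4}\right) = 27 \left(- \frac{149}{4}\right) = - \frac{4023}{4}$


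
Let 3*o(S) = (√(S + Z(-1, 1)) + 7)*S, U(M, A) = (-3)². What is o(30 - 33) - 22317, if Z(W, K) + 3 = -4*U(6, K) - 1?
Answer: -22324 - I*√43 ≈ -22324.0 - 6.5574*I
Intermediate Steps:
U(M, A) = 9
Z(W, K) = -40 (Z(W, K) = -3 + (-4*9 - 1) = -3 + (-36 - 1) = -3 - 37 = -40)
o(S) = S*(7 + √(-40 + S))/3 (o(S) = ((√(S - 40) + 7)*S)/3 = ((√(-40 + S) + 7)*S)/3 = ((7 + √(-40 + S))*S)/3 = (S*(7 + √(-40 + S)))/3 = S*(7 + √(-40 + S))/3)
o(30 - 33) - 22317 = (30 - 33)*(7 + √(-40 + (30 - 33)))/3 - 22317 = (⅓)*(-3)*(7 + √(-40 - 3)) - 22317 = (⅓)*(-3)*(7 + √(-43)) - 22317 = (⅓)*(-3)*(7 + I*√43) - 22317 = (-7 - I*√43) - 22317 = -22324 - I*√43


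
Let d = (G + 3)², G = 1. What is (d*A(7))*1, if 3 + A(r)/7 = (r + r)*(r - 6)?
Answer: 1232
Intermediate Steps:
A(r) = -21 + 14*r*(-6 + r) (A(r) = -21 + 7*((r + r)*(r - 6)) = -21 + 7*((2*r)*(-6 + r)) = -21 + 7*(2*r*(-6 + r)) = -21 + 14*r*(-6 + r))
d = 16 (d = (1 + 3)² = 4² = 16)
(d*A(7))*1 = (16*(-21 - 84*7 + 14*7²))*1 = (16*(-21 - 588 + 14*49))*1 = (16*(-21 - 588 + 686))*1 = (16*77)*1 = 1232*1 = 1232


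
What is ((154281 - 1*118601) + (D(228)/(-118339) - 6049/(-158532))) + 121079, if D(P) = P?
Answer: 2940880775401447/18760518348 ≈ 1.5676e+5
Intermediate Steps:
((154281 - 1*118601) + (D(228)/(-118339) - 6049/(-158532))) + 121079 = ((154281 - 1*118601) + (228/(-118339) - 6049/(-158532))) + 121079 = ((154281 - 118601) + (228*(-1/118339) - 6049*(-1/158532))) + 121079 = (35680 + (-228/118339 + 6049/158532)) + 121079 = (35680 + 679687315/18760518348) + 121079 = 669375974343955/18760518348 + 121079 = 2940880775401447/18760518348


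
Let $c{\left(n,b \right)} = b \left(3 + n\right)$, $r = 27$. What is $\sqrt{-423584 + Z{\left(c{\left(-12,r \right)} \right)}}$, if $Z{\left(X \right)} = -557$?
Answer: $i \sqrt{424141} \approx 651.26 i$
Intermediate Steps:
$\sqrt{-423584 + Z{\left(c{\left(-12,r \right)} \right)}} = \sqrt{-423584 - 557} = \sqrt{-424141} = i \sqrt{424141}$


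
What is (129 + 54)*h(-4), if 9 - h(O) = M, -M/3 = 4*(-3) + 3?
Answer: -3294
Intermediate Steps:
M = 27 (M = -3*(4*(-3) + 3) = -3*(-12 + 3) = -3*(-9) = 27)
h(O) = -18 (h(O) = 9 - 1*27 = 9 - 27 = -18)
(129 + 54)*h(-4) = (129 + 54)*(-18) = 183*(-18) = -3294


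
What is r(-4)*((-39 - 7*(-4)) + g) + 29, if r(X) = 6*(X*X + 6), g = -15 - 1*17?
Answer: -5647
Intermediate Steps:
g = -32 (g = -15 - 17 = -32)
r(X) = 36 + 6*X**2 (r(X) = 6*(X**2 + 6) = 6*(6 + X**2) = 36 + 6*X**2)
r(-4)*((-39 - 7*(-4)) + g) + 29 = (36 + 6*(-4)**2)*((-39 - 7*(-4)) - 32) + 29 = (36 + 6*16)*((-39 + 28) - 32) + 29 = (36 + 96)*(-11 - 32) + 29 = 132*(-43) + 29 = -5676 + 29 = -5647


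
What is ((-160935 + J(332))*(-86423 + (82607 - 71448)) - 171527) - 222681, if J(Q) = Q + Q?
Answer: 12062242336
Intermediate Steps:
J(Q) = 2*Q
((-160935 + J(332))*(-86423 + (82607 - 71448)) - 171527) - 222681 = ((-160935 + 2*332)*(-86423 + (82607 - 71448)) - 171527) - 222681 = ((-160935 + 664)*(-86423 + 11159) - 171527) - 222681 = (-160271*(-75264) - 171527) - 222681 = (12062636544 - 171527) - 222681 = 12062465017 - 222681 = 12062242336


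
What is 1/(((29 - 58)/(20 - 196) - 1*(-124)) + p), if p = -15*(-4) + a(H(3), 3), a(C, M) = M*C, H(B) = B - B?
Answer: 176/32413 ≈ 0.0054299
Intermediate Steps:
H(B) = 0
a(C, M) = C*M
p = 60 (p = -15*(-4) + 0*3 = 60 + 0 = 60)
1/(((29 - 58)/(20 - 196) - 1*(-124)) + p) = 1/(((29 - 58)/(20 - 196) - 1*(-124)) + 60) = 1/((-29/(-176) + 124) + 60) = 1/((-29*(-1/176) + 124) + 60) = 1/((29/176 + 124) + 60) = 1/(21853/176 + 60) = 1/(32413/176) = 176/32413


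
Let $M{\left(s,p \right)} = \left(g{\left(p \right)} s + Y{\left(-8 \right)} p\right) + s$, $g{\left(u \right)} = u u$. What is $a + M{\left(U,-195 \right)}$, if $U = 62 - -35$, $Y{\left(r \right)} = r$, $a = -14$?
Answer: $3690068$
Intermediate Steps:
$g{\left(u \right)} = u^{2}$
$U = 97$ ($U = 62 + 35 = 97$)
$M{\left(s,p \right)} = s - 8 p + s p^{2}$ ($M{\left(s,p \right)} = \left(p^{2} s - 8 p\right) + s = \left(s p^{2} - 8 p\right) + s = \left(- 8 p + s p^{2}\right) + s = s - 8 p + s p^{2}$)
$a + M{\left(U,-195 \right)} = -14 + \left(97 - -1560 + 97 \left(-195\right)^{2}\right) = -14 + \left(97 + 1560 + 97 \cdot 38025\right) = -14 + \left(97 + 1560 + 3688425\right) = -14 + 3690082 = 3690068$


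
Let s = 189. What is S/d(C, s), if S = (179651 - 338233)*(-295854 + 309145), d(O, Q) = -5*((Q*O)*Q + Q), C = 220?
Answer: 2107713362/39294045 ≈ 53.640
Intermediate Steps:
d(O, Q) = -5*Q - 5*O*Q**2 (d(O, Q) = -5*((O*Q)*Q + Q) = -5*(O*Q**2 + Q) = -5*(Q + O*Q**2) = -5*Q - 5*O*Q**2)
S = -2107713362 (S = -158582*13291 = -2107713362)
S/d(C, s) = -2107713362*(-1/(945*(1 + 220*189))) = -2107713362*(-1/(945*(1 + 41580))) = -2107713362/((-5*189*41581)) = -2107713362/(-39294045) = -2107713362*(-1/39294045) = 2107713362/39294045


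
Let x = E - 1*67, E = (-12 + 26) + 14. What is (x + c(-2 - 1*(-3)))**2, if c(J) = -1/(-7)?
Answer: 73984/49 ≈ 1509.9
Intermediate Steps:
E = 28 (E = 14 + 14 = 28)
x = -39 (x = 28 - 1*67 = 28 - 67 = -39)
c(J) = 1/7 (c(J) = -1*(-1/7) = 1/7)
(x + c(-2 - 1*(-3)))**2 = (-39 + 1/7)**2 = (-272/7)**2 = 73984/49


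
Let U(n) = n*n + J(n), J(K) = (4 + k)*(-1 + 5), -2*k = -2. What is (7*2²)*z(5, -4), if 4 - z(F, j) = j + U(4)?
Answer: -784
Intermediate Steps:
k = 1 (k = -½*(-2) = 1)
J(K) = 20 (J(K) = (4 + 1)*(-1 + 5) = 5*4 = 20)
U(n) = 20 + n² (U(n) = n*n + 20 = n² + 20 = 20 + n²)
z(F, j) = -32 - j (z(F, j) = 4 - (j + (20 + 4²)) = 4 - (j + (20 + 16)) = 4 - (j + 36) = 4 - (36 + j) = 4 + (-36 - j) = -32 - j)
(7*2²)*z(5, -4) = (7*2²)*(-32 - 1*(-4)) = (7*4)*(-32 + 4) = 28*(-28) = -784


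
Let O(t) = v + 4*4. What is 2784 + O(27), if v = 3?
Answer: 2803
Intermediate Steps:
O(t) = 19 (O(t) = 3 + 4*4 = 3 + 16 = 19)
2784 + O(27) = 2784 + 19 = 2803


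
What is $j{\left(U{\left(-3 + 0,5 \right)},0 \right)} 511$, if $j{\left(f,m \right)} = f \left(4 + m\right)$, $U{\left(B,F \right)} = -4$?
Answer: $-8176$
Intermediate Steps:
$j{\left(U{\left(-3 + 0,5 \right)},0 \right)} 511 = - 4 \left(4 + 0\right) 511 = \left(-4\right) 4 \cdot 511 = \left(-16\right) 511 = -8176$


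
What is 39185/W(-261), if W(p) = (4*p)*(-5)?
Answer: 7837/1044 ≈ 7.5067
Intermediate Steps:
W(p) = -20*p
39185/W(-261) = 39185/((-20*(-261))) = 39185/5220 = 39185*(1/5220) = 7837/1044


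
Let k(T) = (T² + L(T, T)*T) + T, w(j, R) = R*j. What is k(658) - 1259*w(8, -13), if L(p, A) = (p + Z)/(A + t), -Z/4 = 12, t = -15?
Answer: 363412174/643 ≈ 5.6518e+5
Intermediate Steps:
Z = -48 (Z = -4*12 = -48)
L(p, A) = (-48 + p)/(-15 + A) (L(p, A) = (p - 48)/(A - 15) = (-48 + p)/(-15 + A))
k(T) = T + T² + T*(-48 + T)/(-15 + T) (k(T) = (T² + ((-48 + T)/(-15 + T))*T) + T = (T² + T*(-48 + T)/(-15 + T)) + T = T + T² + T*(-48 + T)/(-15 + T))
k(658) - 1259*w(8, -13) = 658*(-63 + 658² - 13*658)/(-15 + 658) - 1259*(-13*8) = 658*(-63 + 432964 - 8554)/643 - 1259*(-104) = 658*(1/643)*424347 - 1*(-130936) = 279220326/643 + 130936 = 363412174/643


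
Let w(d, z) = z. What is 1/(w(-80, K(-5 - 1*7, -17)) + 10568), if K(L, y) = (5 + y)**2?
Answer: 1/10712 ≈ 9.3353e-5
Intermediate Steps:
1/(w(-80, K(-5 - 1*7, -17)) + 10568) = 1/((5 - 17)**2 + 10568) = 1/((-12)**2 + 10568) = 1/(144 + 10568) = 1/10712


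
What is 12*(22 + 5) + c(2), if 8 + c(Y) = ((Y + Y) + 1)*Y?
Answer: 326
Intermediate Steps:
c(Y) = -8 + Y*(1 + 2*Y) (c(Y) = -8 + ((Y + Y) + 1)*Y = -8 + (2*Y + 1)*Y = -8 + (1 + 2*Y)*Y = -8 + Y*(1 + 2*Y))
12*(22 + 5) + c(2) = 12*(22 + 5) + (-8 + 2 + 2*2²) = 12*27 + (-8 + 2 + 2*4) = 324 + (-8 + 2 + 8) = 324 + 2 = 326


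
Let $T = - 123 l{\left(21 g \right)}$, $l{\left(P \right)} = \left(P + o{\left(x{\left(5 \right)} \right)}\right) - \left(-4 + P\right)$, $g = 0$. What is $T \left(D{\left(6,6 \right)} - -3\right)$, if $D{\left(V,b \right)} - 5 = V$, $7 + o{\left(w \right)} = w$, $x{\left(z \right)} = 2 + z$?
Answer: $-6888$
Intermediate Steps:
$o{\left(w \right)} = -7 + w$
$D{\left(V,b \right)} = 5 + V$
$l{\left(P \right)} = 4$ ($l{\left(P \right)} = \left(P + \left(-7 + \left(2 + 5\right)\right)\right) - \left(-4 + P\right) = \left(P + \left(-7 + 7\right)\right) - \left(-4 + P\right) = \left(P + 0\right) - \left(-4 + P\right) = P - \left(-4 + P\right) = 4$)
$T = -492$ ($T = \left(-123\right) 4 = -492$)
$T \left(D{\left(6,6 \right)} - -3\right) = - 492 \left(\left(5 + 6\right) - -3\right) = - 492 \left(11 + 3\right) = \left(-492\right) 14 = -6888$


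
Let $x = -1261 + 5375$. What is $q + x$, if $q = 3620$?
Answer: $7734$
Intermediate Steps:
$x = 4114$
$q + x = 3620 + 4114 = 7734$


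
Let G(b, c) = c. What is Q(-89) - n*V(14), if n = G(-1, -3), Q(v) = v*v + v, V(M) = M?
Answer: 7874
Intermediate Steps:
Q(v) = v + v² (Q(v) = v² + v = v + v²)
n = -3
Q(-89) - n*V(14) = -89*(1 - 89) - (-3)*14 = -89*(-88) - 1*(-42) = 7832 + 42 = 7874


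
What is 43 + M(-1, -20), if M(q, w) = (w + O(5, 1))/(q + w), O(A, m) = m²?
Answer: 922/21 ≈ 43.905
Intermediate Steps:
M(q, w) = (1 + w)/(q + w) (M(q, w) = (w + 1²)/(q + w) = (w + 1)/(q + w) = (1 + w)/(q + w))
43 + M(-1, -20) = 43 + (1 - 20)/(-1 - 20) = 43 - 19/(-21) = 43 - 1/21*(-19) = 43 + 19/21 = 922/21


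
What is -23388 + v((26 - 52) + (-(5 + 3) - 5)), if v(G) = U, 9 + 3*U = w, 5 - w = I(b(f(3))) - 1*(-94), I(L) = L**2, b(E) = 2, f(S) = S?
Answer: -23422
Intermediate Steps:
w = -93 (w = 5 - (2**2 - 1*(-94)) = 5 - (4 + 94) = 5 - 1*98 = 5 - 98 = -93)
U = -34 (U = -3 + (1/3)*(-93) = -3 - 31 = -34)
v(G) = -34
-23388 + v((26 - 52) + (-(5 + 3) - 5)) = -23388 - 34 = -23422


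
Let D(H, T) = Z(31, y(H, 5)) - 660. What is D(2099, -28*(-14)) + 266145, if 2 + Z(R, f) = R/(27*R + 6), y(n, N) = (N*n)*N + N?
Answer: 223802200/843 ≈ 2.6548e+5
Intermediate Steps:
y(n, N) = N + n*N² (y(n, N) = n*N² + N = N + n*N²)
Z(R, f) = -2 + R/(6 + 27*R) (Z(R, f) = -2 + R/(27*R + 6) = -2 + R/(6 + 27*R))
D(H, T) = -558035/843 (D(H, T) = (-12 - 53*31)/(3*(2 + 9*31)) - 660 = (-12 - 1643)/(3*(2 + 279)) - 660 = (⅓)*(-1655)/281 - 660 = (⅓)*(1/281)*(-1655) - 660 = -1655/843 - 660 = -558035/843)
D(2099, -28*(-14)) + 266145 = -558035/843 + 266145 = 223802200/843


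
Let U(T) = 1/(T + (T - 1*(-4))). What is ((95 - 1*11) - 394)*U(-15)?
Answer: 155/13 ≈ 11.923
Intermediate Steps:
U(T) = 1/(4 + 2*T) (U(T) = 1/(T + (T + 4)) = 1/(T + (4 + T)) = 1/(4 + 2*T))
((95 - 1*11) - 394)*U(-15) = ((95 - 1*11) - 394)*(1/(2*(2 - 15))) = ((95 - 11) - 394)*((½)/(-13)) = (84 - 394)*((½)*(-1/13)) = -310*(-1/26) = 155/13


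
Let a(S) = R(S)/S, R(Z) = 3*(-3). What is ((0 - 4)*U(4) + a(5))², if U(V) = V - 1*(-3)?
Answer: 22201/25 ≈ 888.04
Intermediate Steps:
U(V) = 3 + V (U(V) = V + 3 = 3 + V)
R(Z) = -9
a(S) = -9/S
((0 - 4)*U(4) + a(5))² = ((0 - 4)*(3 + 4) - 9/5)² = (-4*7 - 9*⅕)² = (-28 - 9/5)² = (-149/5)² = 22201/25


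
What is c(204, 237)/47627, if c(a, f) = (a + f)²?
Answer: 194481/47627 ≈ 4.0834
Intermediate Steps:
c(204, 237)/47627 = (204 + 237)²/47627 = 441²*(1/47627) = 194481*(1/47627) = 194481/47627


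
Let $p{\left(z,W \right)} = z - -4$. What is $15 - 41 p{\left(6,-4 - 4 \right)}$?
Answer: $-395$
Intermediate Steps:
$p{\left(z,W \right)} = 4 + z$ ($p{\left(z,W \right)} = z + 4 = 4 + z$)
$15 - 41 p{\left(6,-4 - 4 \right)} = 15 - 41 \left(4 + 6\right) = 15 - 410 = -395$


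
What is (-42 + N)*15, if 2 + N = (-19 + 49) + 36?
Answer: 330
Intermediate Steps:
N = 64 (N = -2 + ((-19 + 49) + 36) = -2 + (30 + 36) = -2 + 66 = 64)
(-42 + N)*15 = (-42 + 64)*15 = 22*15 = 330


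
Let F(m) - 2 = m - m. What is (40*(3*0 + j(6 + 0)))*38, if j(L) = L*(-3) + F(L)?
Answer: -24320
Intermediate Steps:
F(m) = 2 (F(m) = 2 + (m - m) = 2 + 0 = 2)
j(L) = 2 - 3*L (j(L) = L*(-3) + 2 = -3*L + 2 = 2 - 3*L)
(40*(3*0 + j(6 + 0)))*38 = (40*(3*0 + (2 - 3*(6 + 0))))*38 = (40*(0 + (2 - 3*6)))*38 = (40*(0 + (2 - 18)))*38 = (40*(0 - 16))*38 = (40*(-16))*38 = -640*38 = -24320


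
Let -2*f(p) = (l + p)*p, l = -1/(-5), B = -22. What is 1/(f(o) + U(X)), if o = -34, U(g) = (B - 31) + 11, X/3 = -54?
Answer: -5/3083 ≈ -0.0016218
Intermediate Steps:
X = -162 (X = 3*(-54) = -162)
l = ⅕ (l = -1*(-⅕) = ⅕ ≈ 0.20000)
U(g) = -42 (U(g) = (-22 - 31) + 11 = -53 + 11 = -42)
f(p) = -p*(⅕ + p)/2 (f(p) = -(⅕ + p)*p/2 = -p*(⅕ + p)/2)
1/(f(o) + U(X)) = 1/(-⅒*(-34)*(1 + 5*(-34)) - 42) = 1/(-⅒*(-34)*(1 - 170) - 42) = 1/(-⅒*(-34)*(-169) - 42) = 1/(-2873/5 - 42) = 1/(-3083/5) = -5/3083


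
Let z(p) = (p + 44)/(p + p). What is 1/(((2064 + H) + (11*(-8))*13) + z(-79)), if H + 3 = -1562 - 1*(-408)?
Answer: -158/37411 ≈ -0.0042234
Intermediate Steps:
H = -1157 (H = -3 + (-1562 - 1*(-408)) = -3 + (-1562 + 408) = -3 - 1154 = -1157)
z(p) = (44 + p)/(2*p) (z(p) = (44 + p)/((2*p)) = (44 + p)*(1/(2*p)) = (44 + p)/(2*p))
1/(((2064 + H) + (11*(-8))*13) + z(-79)) = 1/(((2064 - 1157) + (11*(-8))*13) + (1/2)*(44 - 79)/(-79)) = 1/((907 - 88*13) + (1/2)*(-1/79)*(-35)) = 1/((907 - 1144) + 35/158) = 1/(-237 + 35/158) = 1/(-37411/158) = -158/37411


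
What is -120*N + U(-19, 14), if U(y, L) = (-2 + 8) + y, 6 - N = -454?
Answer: -55213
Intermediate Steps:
N = 460 (N = 6 - 1*(-454) = 6 + 454 = 460)
U(y, L) = 6 + y
-120*N + U(-19, 14) = -120*460 + (6 - 19) = -55200 - 13 = -55213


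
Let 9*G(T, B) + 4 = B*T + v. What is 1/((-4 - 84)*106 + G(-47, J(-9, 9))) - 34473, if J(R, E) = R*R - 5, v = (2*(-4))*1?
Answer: -3017628537/87536 ≈ -34473.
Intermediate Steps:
v = -8 (v = -8*1 = -8)
J(R, E) = -5 + R**2 (J(R, E) = R**2 - 5 = -5 + R**2)
G(T, B) = -4/3 + B*T/9 (G(T, B) = -4/9 + (B*T - 8)/9 = -4/9 + (-8 + B*T)/9 = -4/9 + (-8/9 + B*T/9) = -4/3 + B*T/9)
1/((-4 - 84)*106 + G(-47, J(-9, 9))) - 34473 = 1/((-4 - 84)*106 + (-4/3 + (1/9)*(-5 + (-9)**2)*(-47))) - 34473 = 1/(-88*106 + (-4/3 + (1/9)*(-5 + 81)*(-47))) - 34473 = 1/(-9328 + (-4/3 + (1/9)*76*(-47))) - 34473 = 1/(-9328 + (-4/3 - 3572/9)) - 34473 = 1/(-9328 - 3584/9) - 34473 = 1/(-87536/9) - 34473 = -9/87536 - 34473 = -3017628537/87536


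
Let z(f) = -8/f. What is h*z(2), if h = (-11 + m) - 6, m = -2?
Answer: 76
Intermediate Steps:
h = -19 (h = (-11 - 2) - 6 = -13 - 6 = -19)
h*z(2) = -(-152)/2 = -19*(-4) = 76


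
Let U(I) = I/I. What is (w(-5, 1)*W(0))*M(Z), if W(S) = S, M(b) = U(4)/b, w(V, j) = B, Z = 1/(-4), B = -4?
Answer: 0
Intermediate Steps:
Z = -¼ ≈ -0.25000
U(I) = 1
w(V, j) = -4
M(b) = 1/b
(w(-5, 1)*W(0))*M(Z) = (-4*0)/(-¼) = 0*(-4) = 0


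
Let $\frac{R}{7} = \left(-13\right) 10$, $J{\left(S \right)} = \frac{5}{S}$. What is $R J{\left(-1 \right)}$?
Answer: $4550$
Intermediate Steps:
$R = -910$ ($R = 7 \left(\left(-13\right) 10\right) = 7 \left(-130\right) = -910$)
$R J{\left(-1 \right)} = - 910 \frac{5}{-1} = - 910 \cdot 5 \left(-1\right) = \left(-910\right) \left(-5\right) = 4550$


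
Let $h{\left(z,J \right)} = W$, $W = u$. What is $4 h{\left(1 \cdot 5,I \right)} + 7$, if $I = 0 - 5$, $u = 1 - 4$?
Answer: $-5$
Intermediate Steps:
$u = -3$
$I = -5$
$W = -3$
$h{\left(z,J \right)} = -3$
$4 h{\left(1 \cdot 5,I \right)} + 7 = 4 \left(-3\right) + 7 = -12 + 7 = -5$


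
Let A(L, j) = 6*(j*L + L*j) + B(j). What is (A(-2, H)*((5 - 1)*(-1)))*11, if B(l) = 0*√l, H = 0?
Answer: 0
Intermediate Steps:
B(l) = 0
A(L, j) = 12*L*j (A(L, j) = 6*(j*L + L*j) + 0 = 6*(L*j + L*j) + 0 = 6*(2*L*j) + 0 = 12*L*j + 0 = 12*L*j)
(A(-2, H)*((5 - 1)*(-1)))*11 = ((12*(-2)*0)*((5 - 1)*(-1)))*11 = (0*(4*(-1)))*11 = (0*(-4))*11 = 0*11 = 0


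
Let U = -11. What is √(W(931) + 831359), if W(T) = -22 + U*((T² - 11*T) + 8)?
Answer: I*√8590471 ≈ 2930.9*I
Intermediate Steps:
W(T) = -110 - 11*T² + 121*T (W(T) = -22 - 11*((T² - 11*T) + 8) = -22 - 11*(8 + T² - 11*T) = -22 + (-88 - 11*T² + 121*T) = -110 - 11*T² + 121*T)
√(W(931) + 831359) = √((-110 - 11*931² + 121*931) + 831359) = √((-110 - 11*866761 + 112651) + 831359) = √((-110 - 9534371 + 112651) + 831359) = √(-9421830 + 831359) = √(-8590471) = I*√8590471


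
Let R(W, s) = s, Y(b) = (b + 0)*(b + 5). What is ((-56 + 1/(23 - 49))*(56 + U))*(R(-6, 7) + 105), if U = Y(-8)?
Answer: -6527360/13 ≈ -5.0210e+5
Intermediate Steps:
Y(b) = b*(5 + b)
U = 24 (U = -8*(5 - 8) = -8*(-3) = 24)
((-56 + 1/(23 - 49))*(56 + U))*(R(-6, 7) + 105) = ((-56 + 1/(23 - 49))*(56 + 24))*(7 + 105) = ((-56 + 1/(-26))*80)*112 = ((-56 - 1/26)*80)*112 = -1457/26*80*112 = -58280/13*112 = -6527360/13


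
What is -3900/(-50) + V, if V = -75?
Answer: 3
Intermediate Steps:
-3900/(-50) + V = -3900/(-50) - 75 = -3900*(-1)/50 - 75 = -130*(-3/5) - 75 = 78 - 75 = 3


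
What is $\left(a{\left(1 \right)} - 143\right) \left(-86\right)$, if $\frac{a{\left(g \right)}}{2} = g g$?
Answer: $12126$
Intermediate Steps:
$a{\left(g \right)} = 2 g^{2}$ ($a{\left(g \right)} = 2 g g = 2 g^{2}$)
$\left(a{\left(1 \right)} - 143\right) \left(-86\right) = \left(2 \cdot 1^{2} - 143\right) \left(-86\right) = \left(2 \cdot 1 - 143\right) \left(-86\right) = \left(2 - 143\right) \left(-86\right) = \left(-141\right) \left(-86\right) = 12126$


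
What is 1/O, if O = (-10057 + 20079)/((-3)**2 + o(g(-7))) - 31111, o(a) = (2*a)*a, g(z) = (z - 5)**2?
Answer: -41481/1290505369 ≈ -3.2143e-5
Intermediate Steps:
g(z) = (-5 + z)**2
o(a) = 2*a**2
O = -1290505369/41481 (O = (-10057 + 20079)/((-3)**2 + 2*((-5 - 7)**2)**2) - 31111 = 10022/(9 + 2*((-12)**2)**2) - 31111 = 10022/(9 + 2*144**2) - 31111 = 10022/(9 + 2*20736) - 31111 = 10022/(9 + 41472) - 31111 = 10022/41481 - 31111 = -1290505369/41481 ≈ -31111.)
1/O = 1/(-1290505369/41481) = -41481/1290505369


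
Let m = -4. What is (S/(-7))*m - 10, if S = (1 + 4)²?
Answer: 30/7 ≈ 4.2857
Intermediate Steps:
S = 25 (S = 5² = 25)
(S/(-7))*m - 10 = (25/(-7))*(-4) - 10 = (25*(-⅐))*(-4) - 10 = -25/7*(-4) - 10 = 100/7 - 10 = 30/7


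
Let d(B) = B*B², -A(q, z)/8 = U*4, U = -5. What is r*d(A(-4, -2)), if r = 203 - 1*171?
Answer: 131072000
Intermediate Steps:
A(q, z) = 160 (A(q, z) = -(-40)*4 = -8*(-20) = 160)
r = 32 (r = 203 - 171 = 32)
d(B) = B³
r*d(A(-4, -2)) = 32*160³ = 32*4096000 = 131072000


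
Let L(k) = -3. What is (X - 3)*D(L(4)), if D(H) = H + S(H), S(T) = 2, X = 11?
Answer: -8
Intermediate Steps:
D(H) = 2 + H (D(H) = H + 2 = 2 + H)
(X - 3)*D(L(4)) = (11 - 3)*(2 - 3) = 8*(-1) = -8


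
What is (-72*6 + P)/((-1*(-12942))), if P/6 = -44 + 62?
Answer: -18/719 ≈ -0.025035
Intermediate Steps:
P = 108 (P = 6*(-44 + 62) = 6*18 = 108)
(-72*6 + P)/((-1*(-12942))) = (-72*6 + 108)/((-1*(-12942))) = (-432 + 108)/12942 = -324*1/12942 = -18/719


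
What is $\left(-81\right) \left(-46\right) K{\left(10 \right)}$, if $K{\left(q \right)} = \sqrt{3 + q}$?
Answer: $3726 \sqrt{13} \approx 13434.0$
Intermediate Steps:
$\left(-81\right) \left(-46\right) K{\left(10 \right)} = \left(-81\right) \left(-46\right) \sqrt{3 + 10} = 3726 \sqrt{13}$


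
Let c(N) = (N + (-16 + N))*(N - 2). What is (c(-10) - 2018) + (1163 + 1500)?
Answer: 1077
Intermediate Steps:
c(N) = (-16 + 2*N)*(-2 + N)
(c(-10) - 2018) + (1163 + 1500) = ((32 - 20*(-10) + 2*(-10)²) - 2018) + (1163 + 1500) = ((32 + 200 + 2*100) - 2018) + 2663 = ((32 + 200 + 200) - 2018) + 2663 = (432 - 2018) + 2663 = -1586 + 2663 = 1077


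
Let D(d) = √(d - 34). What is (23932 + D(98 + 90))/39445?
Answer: 23932/39445 + √154/39445 ≈ 0.60703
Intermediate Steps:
D(d) = √(-34 + d)
(23932 + D(98 + 90))/39445 = (23932 + √(-34 + (98 + 90)))/39445 = (23932 + √(-34 + 188))*(1/39445) = (23932 + √154)*(1/39445) = 23932/39445 + √154/39445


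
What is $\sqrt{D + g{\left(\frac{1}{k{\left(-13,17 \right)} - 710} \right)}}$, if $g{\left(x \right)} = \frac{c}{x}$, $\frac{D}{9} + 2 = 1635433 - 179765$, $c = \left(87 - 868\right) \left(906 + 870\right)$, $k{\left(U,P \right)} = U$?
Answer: $3 \sqrt{112882498} \approx 31874.0$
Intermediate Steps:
$c = -1387056$ ($c = \left(-781\right) 1776 = -1387056$)
$D = 13100994$ ($D = -18 + 9 \left(1635433 - 179765\right) = -18 + 9 \cdot 1455668 = -18 + 13101012 = 13100994$)
$g{\left(x \right)} = - \frac{1387056}{x}$
$\sqrt{D + g{\left(\frac{1}{k{\left(-13,17 \right)} - 710} \right)}} = \sqrt{13100994 - \frac{1387056}{\frac{1}{-13 - 710}}} = \sqrt{13100994 - \frac{1387056}{\frac{1}{-723}}} = \sqrt{13100994 - \frac{1387056}{- \frac{1}{723}}} = \sqrt{13100994 - -1002841488} = \sqrt{13100994 + 1002841488} = \sqrt{1015942482} = 3 \sqrt{112882498}$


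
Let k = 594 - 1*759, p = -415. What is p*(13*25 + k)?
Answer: -66400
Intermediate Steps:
k = -165 (k = 594 - 759 = -165)
p*(13*25 + k) = -415*(13*25 - 165) = -415*(325 - 165) = -415*160 = -66400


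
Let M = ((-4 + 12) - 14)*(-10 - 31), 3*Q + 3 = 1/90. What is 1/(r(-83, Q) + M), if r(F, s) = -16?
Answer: 1/230 ≈ 0.0043478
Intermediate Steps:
Q = -269/270 (Q = -1 + (1/3)/90 = -1 + (1/3)*(1/90) = -1 + 1/270 = -269/270 ≈ -0.99630)
M = 246 (M = (8 - 14)*(-41) = -6*(-41) = 246)
1/(r(-83, Q) + M) = 1/(-16 + 246) = 1/230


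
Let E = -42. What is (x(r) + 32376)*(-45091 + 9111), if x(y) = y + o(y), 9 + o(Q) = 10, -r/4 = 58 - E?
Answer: -1150532460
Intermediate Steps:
r = -400 (r = -4*(58 - 1*(-42)) = -4*(58 + 42) = -4*100 = -400)
o(Q) = 1 (o(Q) = -9 + 10 = 1)
x(y) = 1 + y (x(y) = y + 1 = 1 + y)
(x(r) + 32376)*(-45091 + 9111) = ((1 - 400) + 32376)*(-45091 + 9111) = (-399 + 32376)*(-35980) = 31977*(-35980) = -1150532460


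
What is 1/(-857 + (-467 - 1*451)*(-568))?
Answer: 1/1008200 ≈ 9.9187e-7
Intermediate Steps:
1/(-857 + (-467 - 1*451)*(-568)) = -1/568/(-857 + (-467 - 451)) = -1/568/(-857 - 918) = -1/568/(-1775) = -1/1775*(-1/568) = 1/1008200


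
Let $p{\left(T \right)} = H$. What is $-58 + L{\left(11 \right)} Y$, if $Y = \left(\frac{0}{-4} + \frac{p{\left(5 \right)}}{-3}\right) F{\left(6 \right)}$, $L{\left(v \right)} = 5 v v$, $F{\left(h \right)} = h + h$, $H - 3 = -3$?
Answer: $-58$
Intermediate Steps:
$H = 0$ ($H = 3 - 3 = 0$)
$p{\left(T \right)} = 0$
$F{\left(h \right)} = 2 h$
$L{\left(v \right)} = 5 v^{2}$
$Y = 0$ ($Y = \left(\frac{0}{-4} + \frac{0}{-3}\right) 2 \cdot 6 = \left(0 \left(- \frac{1}{4}\right) + 0 \left(- \frac{1}{3}\right)\right) 12 = \left(0 + 0\right) 12 = 0 \cdot 12 = 0$)
$-58 + L{\left(11 \right)} Y = -58 + 5 \cdot 11^{2} \cdot 0 = -58 + 5 \cdot 121 \cdot 0 = -58 + 605 \cdot 0 = -58 + 0 = -58$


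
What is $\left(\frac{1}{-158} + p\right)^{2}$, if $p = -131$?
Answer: $\frac{428448601}{24964} \approx 17163.0$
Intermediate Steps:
$\left(\frac{1}{-158} + p\right)^{2} = \left(\frac{1}{-158} - 131\right)^{2} = \left(- \frac{1}{158} - 131\right)^{2} = \left(- \frac{20699}{158}\right)^{2} = \frac{428448601}{24964}$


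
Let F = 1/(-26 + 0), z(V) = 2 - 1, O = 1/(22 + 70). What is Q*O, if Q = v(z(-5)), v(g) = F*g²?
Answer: -1/2392 ≈ -0.00041806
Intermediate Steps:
O = 1/92 ≈ 0.010870
z(V) = 1
F = -1/26 (F = 1/(-26) = -1/26 ≈ -0.038462)
v(g) = -g²/26
Q = -1/26 (Q = -1/26*1² = -1/26*1 = -1/26 ≈ -0.038462)
Q*O = -1/26*1/92 = -1/2392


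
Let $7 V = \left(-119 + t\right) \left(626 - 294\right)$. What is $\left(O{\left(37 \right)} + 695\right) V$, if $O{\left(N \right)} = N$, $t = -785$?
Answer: $- \frac{219693696}{7} \approx -3.1385 \cdot 10^{7}$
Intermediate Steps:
$V = - \frac{300128}{7}$ ($V = \frac{\left(-119 - 785\right) \left(626 - 294\right)}{7} = \frac{\left(-904\right) 332}{7} = \frac{1}{7} \left(-300128\right) = - \frac{300128}{7} \approx -42875.0$)
$\left(O{\left(37 \right)} + 695\right) V = \left(37 + 695\right) \left(- \frac{300128}{7}\right) = 732 \left(- \frac{300128}{7}\right) = - \frac{219693696}{7}$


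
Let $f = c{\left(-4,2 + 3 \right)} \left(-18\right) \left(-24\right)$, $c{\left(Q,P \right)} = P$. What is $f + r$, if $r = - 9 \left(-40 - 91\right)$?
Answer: $3339$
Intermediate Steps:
$f = 2160$ ($f = \left(2 + 3\right) \left(-18\right) \left(-24\right) = 5 \left(-18\right) \left(-24\right) = \left(-90\right) \left(-24\right) = 2160$)
$r = 1179$ ($r = \left(-9\right) \left(-131\right) = 1179$)
$f + r = 2160 + 1179 = 3339$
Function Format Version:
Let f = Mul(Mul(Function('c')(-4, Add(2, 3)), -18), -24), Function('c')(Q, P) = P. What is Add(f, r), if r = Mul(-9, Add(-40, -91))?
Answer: 3339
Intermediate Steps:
f = 2160 (f = Mul(Mul(Add(2, 3), -18), -24) = Mul(Mul(5, -18), -24) = Mul(-90, -24) = 2160)
r = 1179 (r = Mul(-9, -131) = 1179)
Add(f, r) = Add(2160, 1179) = 3339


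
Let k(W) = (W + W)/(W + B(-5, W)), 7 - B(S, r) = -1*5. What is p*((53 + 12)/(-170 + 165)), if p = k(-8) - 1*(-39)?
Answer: -455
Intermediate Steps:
B(S, r) = 12 (B(S, r) = 7 - (-1)*5 = 7 - 1*(-5) = 7 + 5 = 12)
k(W) = 2*W/(12 + W) (k(W) = (W + W)/(W + 12) = (2*W)/(12 + W) = 2*W/(12 + W))
p = 35 (p = 2*(-8)/(12 - 8) - 1*(-39) = 2*(-8)/4 + 39 = 2*(-8)*(¼) + 39 = -4 + 39 = 35)
p*((53 + 12)/(-170 + 165)) = 35*((53 + 12)/(-170 + 165)) = 35*(65/(-5)) = 35*(65*(-⅕)) = 35*(-13) = -455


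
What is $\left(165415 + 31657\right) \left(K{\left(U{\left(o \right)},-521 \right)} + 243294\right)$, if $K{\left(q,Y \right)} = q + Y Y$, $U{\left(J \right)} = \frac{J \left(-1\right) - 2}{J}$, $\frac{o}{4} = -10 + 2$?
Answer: $101439671165$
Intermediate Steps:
$o = -32$ ($o = 4 \left(-10 + 2\right) = 4 \left(-8\right) = -32$)
$U{\left(J \right)} = \frac{-2 - J}{J}$ ($U{\left(J \right)} = \frac{- J - 2}{J} = \frac{-2 - J}{J}$)
$K{\left(q,Y \right)} = q + Y^{2}$
$\left(165415 + 31657\right) \left(K{\left(U{\left(o \right)},-521 \right)} + 243294\right) = \left(165415 + 31657\right) \left(\left(\frac{-2 - -32}{-32} + \left(-521\right)^{2}\right) + 243294\right) = 197072 \left(\left(- \frac{-2 + 32}{32} + 271441\right) + 243294\right) = 197072 \left(\left(\left(- \frac{1}{32}\right) 30 + 271441\right) + 243294\right) = 197072 \left(\left(- \frac{15}{16} + 271441\right) + 243294\right) = 197072 \left(\frac{4343041}{16} + 243294\right) = 197072 \cdot \frac{8235745}{16} = 101439671165$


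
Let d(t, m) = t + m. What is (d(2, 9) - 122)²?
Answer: 12321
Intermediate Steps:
d(t, m) = m + t
(d(2, 9) - 122)² = ((9 + 2) - 122)² = (11 - 122)² = (-111)² = 12321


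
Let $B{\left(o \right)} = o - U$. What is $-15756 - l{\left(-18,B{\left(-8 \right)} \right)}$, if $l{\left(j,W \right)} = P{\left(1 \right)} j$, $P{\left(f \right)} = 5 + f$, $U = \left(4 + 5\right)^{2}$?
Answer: $-15648$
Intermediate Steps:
$U = 81$ ($U = 9^{2} = 81$)
$B{\left(o \right)} = -81 + o$ ($B{\left(o \right)} = o - 81 = -81 + o$)
$l{\left(j,W \right)} = 6 j$ ($l{\left(j,W \right)} = \left(5 + 1\right) j = 6 j$)
$-15756 - l{\left(-18,B{\left(-8 \right)} \right)} = -15756 - 6 \left(-18\right) = -15756 - -108 = -15756 + 108 = -15648$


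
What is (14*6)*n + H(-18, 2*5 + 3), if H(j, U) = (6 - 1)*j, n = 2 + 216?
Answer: 18222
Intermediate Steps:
n = 218
H(j, U) = 5*j
(14*6)*n + H(-18, 2*5 + 3) = (14*6)*218 + 5*(-18) = 84*218 - 90 = 18312 - 90 = 18222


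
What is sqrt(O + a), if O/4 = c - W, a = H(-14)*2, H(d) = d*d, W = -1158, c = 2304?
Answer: 4*sqrt(890) ≈ 119.33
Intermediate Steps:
H(d) = d**2
a = 392 (a = (-14)**2*2 = 196*2 = 392)
O = 13848 (O = 4*(2304 - 1*(-1158)) = 4*(2304 + 1158) = 4*3462 = 13848)
sqrt(O + a) = sqrt(13848 + 392) = sqrt(14240) = 4*sqrt(890)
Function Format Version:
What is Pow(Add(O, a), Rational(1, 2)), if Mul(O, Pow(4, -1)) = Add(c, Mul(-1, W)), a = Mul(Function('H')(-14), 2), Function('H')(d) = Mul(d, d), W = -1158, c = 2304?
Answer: Mul(4, Pow(890, Rational(1, 2))) ≈ 119.33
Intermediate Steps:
Function('H')(d) = Pow(d, 2)
a = 392 (a = Mul(Pow(-14, 2), 2) = Mul(196, 2) = 392)
O = 13848 (O = Mul(4, Add(2304, Mul(-1, -1158))) = Mul(4, Add(2304, 1158)) = Mul(4, 3462) = 13848)
Pow(Add(O, a), Rational(1, 2)) = Pow(Add(13848, 392), Rational(1, 2)) = Pow(14240, Rational(1, 2)) = Mul(4, Pow(890, Rational(1, 2)))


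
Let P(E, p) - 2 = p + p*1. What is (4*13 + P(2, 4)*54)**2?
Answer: 350464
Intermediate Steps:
P(E, p) = 2 + 2*p (P(E, p) = 2 + (p + p*1) = 2 + (p + p) = 2 + 2*p)
(4*13 + P(2, 4)*54)**2 = (4*13 + (2 + 2*4)*54)**2 = (52 + (2 + 8)*54)**2 = (52 + 10*54)**2 = (52 + 540)**2 = 592**2 = 350464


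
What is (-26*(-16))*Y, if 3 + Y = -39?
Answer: -17472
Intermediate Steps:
Y = -42 (Y = -3 - 39 = -42)
(-26*(-16))*Y = -26*(-16)*(-42) = 416*(-42) = -17472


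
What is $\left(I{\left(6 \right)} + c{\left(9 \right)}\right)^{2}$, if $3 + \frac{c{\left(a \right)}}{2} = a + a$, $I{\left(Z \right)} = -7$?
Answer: $529$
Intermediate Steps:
$c{\left(a \right)} = -6 + 4 a$ ($c{\left(a \right)} = -6 + 2 \left(a + a\right) = -6 + 2 \cdot 2 a = -6 + 4 a$)
$\left(I{\left(6 \right)} + c{\left(9 \right)}\right)^{2} = \left(-7 + \left(-6 + 4 \cdot 9\right)\right)^{2} = \left(-7 + \left(-6 + 36\right)\right)^{2} = \left(-7 + 30\right)^{2} = 23^{2} = 529$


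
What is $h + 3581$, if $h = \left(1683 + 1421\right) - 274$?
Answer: $6411$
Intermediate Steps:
$h = 2830$ ($h = 3104 + \left(-536 + 262\right) = 3104 - 274 = 2830$)
$h + 3581 = 2830 + 3581 = 6411$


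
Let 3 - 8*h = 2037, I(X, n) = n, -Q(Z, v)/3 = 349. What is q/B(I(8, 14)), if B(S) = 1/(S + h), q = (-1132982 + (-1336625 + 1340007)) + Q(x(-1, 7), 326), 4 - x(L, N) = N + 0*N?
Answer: 1086551767/4 ≈ 2.7164e+8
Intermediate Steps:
x(L, N) = 4 - N (x(L, N) = 4 - (N + 0*N) = 4 - (N + 0) = 4 - N)
Q(Z, v) = -1047 (Q(Z, v) = -3*349 = -1047)
h = -1017/4 (h = 3/8 - ⅛*2037 = 3/8 - 2037/8 = -1017/4 ≈ -254.25)
q = -1130647 (q = (-1132982 + (-1336625 + 1340007)) - 1047 = (-1132982 + 3382) - 1047 = -1129600 - 1047 = -1130647)
B(S) = 1/(-1017/4 + S) (B(S) = 1/(S - 1017/4) = 1/(-1017/4 + S))
q/B(I(8, 14)) = -1130647/(4/(-1017 + 4*14)) = -1130647/(4/(-1017 + 56)) = -1130647/(4/(-961)) = -1130647/(4*(-1/961)) = -1130647/(-4/961) = -1130647*(-961/4) = 1086551767/4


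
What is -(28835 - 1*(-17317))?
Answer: -46152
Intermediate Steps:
-(28835 - 1*(-17317)) = -(28835 + 17317) = -1*46152 = -46152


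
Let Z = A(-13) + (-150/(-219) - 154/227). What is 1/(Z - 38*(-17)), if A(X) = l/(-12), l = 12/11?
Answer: 182281/117738143 ≈ 0.0015482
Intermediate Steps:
l = 12/11 (l = 12*(1/11) = 12/11 ≈ 1.0909)
A(X) = -1/11 (A(X) = (12/11)/(-12) = (12/11)*(-1/12) = -1/11)
Z = -15383/182281 (Z = -1/11 + (-150/(-219) - 154/227) = -1/11 + (-150*(-1/219) - 154*1/227) = -1/11 + (50/73 - 154/227) = -1/11 + 108/16571 = -15383/182281 ≈ -0.084392)
1/(Z - 38*(-17)) = 1/(-15383/182281 - 38*(-17)) = 1/(-15383/182281 + 646) = 1/(117738143/182281) = 182281/117738143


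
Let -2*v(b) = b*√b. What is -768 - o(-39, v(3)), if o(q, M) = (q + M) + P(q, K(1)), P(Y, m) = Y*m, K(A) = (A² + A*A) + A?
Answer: -612 + 3*√3/2 ≈ -609.40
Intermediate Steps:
v(b) = -b^(3/2)/2 (v(b) = -b*√b/2 = -b^(3/2)/2)
K(A) = A + 2*A² (K(A) = (A² + A²) + A = 2*A² + A = A + 2*A²)
o(q, M) = M + 4*q (o(q, M) = (q + M) + q*(1*(1 + 2*1)) = (M + q) + q*(1*(1 + 2)) = (M + q) + q*(1*3) = (M + q) + q*3 = (M + q) + 3*q = M + 4*q)
-768 - o(-39, v(3)) = -768 - (-3*√3/2 + 4*(-39)) = -768 - (-3*√3/2 - 156) = -768 - (-156 - 3*√3/2) = -768 + (156 + 3*√3/2) = -612 + 3*√3/2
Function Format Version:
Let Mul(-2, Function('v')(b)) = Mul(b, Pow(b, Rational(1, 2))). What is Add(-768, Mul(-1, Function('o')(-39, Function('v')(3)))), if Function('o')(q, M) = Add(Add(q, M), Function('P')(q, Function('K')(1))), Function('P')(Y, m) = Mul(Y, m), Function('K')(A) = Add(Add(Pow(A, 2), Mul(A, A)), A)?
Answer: Add(-612, Mul(Rational(3, 2), Pow(3, Rational(1, 2)))) ≈ -609.40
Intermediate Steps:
Function('v')(b) = Mul(Rational(-1, 2), Pow(b, Rational(3, 2))) (Function('v')(b) = Mul(Rational(-1, 2), Mul(b, Pow(b, Rational(1, 2)))) = Mul(Rational(-1, 2), Pow(b, Rational(3, 2))))
Function('K')(A) = Add(A, Mul(2, Pow(A, 2))) (Function('K')(A) = Add(Add(Pow(A, 2), Pow(A, 2)), A) = Add(Mul(2, Pow(A, 2)), A) = Add(A, Mul(2, Pow(A, 2))))
Function('o')(q, M) = Add(M, Mul(4, q)) (Function('o')(q, M) = Add(Add(q, M), Mul(q, Mul(1, Add(1, Mul(2, 1))))) = Add(Add(M, q), Mul(q, Mul(1, Add(1, 2)))) = Add(Add(M, q), Mul(q, Mul(1, 3))) = Add(Add(M, q), Mul(q, 3)) = Add(Add(M, q), Mul(3, q)) = Add(M, Mul(4, q)))
Add(-768, Mul(-1, Function('o')(-39, Function('v')(3)))) = Add(-768, Mul(-1, Add(Mul(Rational(-1, 2), Pow(3, Rational(3, 2))), Mul(4, -39)))) = Add(-768, Mul(-1, Add(Mul(Rational(-1, 2), Mul(3, Pow(3, Rational(1, 2)))), -156))) = Add(-768, Mul(-1, Add(Mul(Rational(-3, 2), Pow(3, Rational(1, 2))), -156))) = Add(-768, Mul(-1, Add(-156, Mul(Rational(-3, 2), Pow(3, Rational(1, 2)))))) = Add(-768, Add(156, Mul(Rational(3, 2), Pow(3, Rational(1, 2))))) = Add(-612, Mul(Rational(3, 2), Pow(3, Rational(1, 2))))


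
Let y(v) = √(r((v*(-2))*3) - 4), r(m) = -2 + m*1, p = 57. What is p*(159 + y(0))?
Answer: 9063 + 57*I*√6 ≈ 9063.0 + 139.62*I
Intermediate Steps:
r(m) = -2 + m
y(v) = √(-6 - 6*v) (y(v) = √((-2 + (v*(-2))*3) - 4) = √((-2 - 2*v*3) - 4) = √((-2 - 6*v) - 4) = √(-6 - 6*v))
p*(159 + y(0)) = 57*(159 + √(-6 - 6*0)) = 57*(159 + √(-6 + 0)) = 57*(159 + √(-6)) = 57*(159 + I*√6) = 9063 + 57*I*√6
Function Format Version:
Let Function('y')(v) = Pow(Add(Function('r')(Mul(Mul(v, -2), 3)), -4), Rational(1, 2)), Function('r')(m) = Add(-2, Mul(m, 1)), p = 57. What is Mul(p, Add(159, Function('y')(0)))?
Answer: Add(9063, Mul(57, I, Pow(6, Rational(1, 2)))) ≈ Add(9063.0, Mul(139.62, I))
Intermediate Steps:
Function('r')(m) = Add(-2, m)
Function('y')(v) = Pow(Add(-6, Mul(-6, v)), Rational(1, 2)) (Function('y')(v) = Pow(Add(Add(-2, Mul(Mul(v, -2), 3)), -4), Rational(1, 2)) = Pow(Add(Add(-2, Mul(Mul(-2, v), 3)), -4), Rational(1, 2)) = Pow(Add(Add(-2, Mul(-6, v)), -4), Rational(1, 2)) = Pow(Add(-6, Mul(-6, v)), Rational(1, 2)))
Mul(p, Add(159, Function('y')(0))) = Mul(57, Add(159, Pow(Add(-6, Mul(-6, 0)), Rational(1, 2)))) = Mul(57, Add(159, Pow(Add(-6, 0), Rational(1, 2)))) = Mul(57, Add(159, Pow(-6, Rational(1, 2)))) = Mul(57, Add(159, Mul(I, Pow(6, Rational(1, 2))))) = Add(9063, Mul(57, I, Pow(6, Rational(1, 2))))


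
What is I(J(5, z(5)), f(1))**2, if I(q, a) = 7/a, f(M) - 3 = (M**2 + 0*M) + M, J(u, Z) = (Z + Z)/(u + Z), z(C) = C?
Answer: 49/25 ≈ 1.9600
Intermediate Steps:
J(u, Z) = 2*Z/(Z + u) (J(u, Z) = (2*Z)/(Z + u) = 2*Z/(Z + u))
f(M) = 3 + M + M**2 (f(M) = 3 + ((M**2 + 0*M) + M) = 3 + ((M**2 + 0) + M) = 3 + (M**2 + M) = 3 + (M + M**2) = 3 + M + M**2)
I(J(5, z(5)), f(1))**2 = (7/(3 + 1 + 1**2))**2 = (7/(3 + 1 + 1))**2 = (7/5)**2 = 49/25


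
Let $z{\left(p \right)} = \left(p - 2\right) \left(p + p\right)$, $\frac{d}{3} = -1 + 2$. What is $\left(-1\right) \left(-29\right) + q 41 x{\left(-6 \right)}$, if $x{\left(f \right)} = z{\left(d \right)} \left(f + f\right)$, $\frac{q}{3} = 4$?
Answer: $-35395$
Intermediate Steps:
$q = 12$ ($q = 3 \cdot 4 = 12$)
$d = 3$ ($d = 3 \left(-1 + 2\right) = 3 \cdot 1 = 3$)
$z{\left(p \right)} = 2 p \left(-2 + p\right)$ ($z{\left(p \right)} = \left(-2 + p\right) 2 p = 2 p \left(-2 + p\right)$)
$x{\left(f \right)} = 12 f$ ($x{\left(f \right)} = 2 \cdot 3 \left(-2 + 3\right) \left(f + f\right) = 2 \cdot 3 \cdot 1 \cdot 2 f = 6 \cdot 2 f = 12 f$)
$\left(-1\right) \left(-29\right) + q 41 x{\left(-6 \right)} = \left(-1\right) \left(-29\right) + 12 \cdot 41 \cdot 12 \left(-6\right) = 29 + 492 \left(-72\right) = 29 - 35424 = -35395$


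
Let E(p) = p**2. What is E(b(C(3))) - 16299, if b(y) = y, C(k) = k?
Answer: -16290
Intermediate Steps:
E(b(C(3))) - 16299 = 3**2 - 16299 = 9 - 16299 = -16290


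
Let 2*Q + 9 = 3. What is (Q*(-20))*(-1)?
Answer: -60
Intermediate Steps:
Q = -3 (Q = -9/2 + (½)*3 = -9/2 + 3/2 = -3)
(Q*(-20))*(-1) = -3*(-20)*(-1) = 60*(-1) = -60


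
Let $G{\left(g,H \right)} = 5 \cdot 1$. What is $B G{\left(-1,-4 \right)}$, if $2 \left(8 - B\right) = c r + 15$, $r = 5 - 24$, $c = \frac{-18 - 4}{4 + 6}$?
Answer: $-102$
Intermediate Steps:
$G{\left(g,H \right)} = 5$
$c = - \frac{11}{5}$ ($c = - \frac{22}{10} = \left(-22\right) \frac{1}{10} = - \frac{11}{5} \approx -2.2$)
$r = -19$ ($r = 5 - 24 = -19$)
$B = - \frac{102}{5}$ ($B = 8 - \frac{\left(- \frac{11}{5}\right) \left(-19\right) + 15}{2} = 8 - \frac{\frac{209}{5} + 15}{2} = 8 - \frac{142}{5} = - \frac{102}{5} \approx -20.4$)
$B G{\left(-1,-4 \right)} = \left(- \frac{102}{5}\right) 5 = -102$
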